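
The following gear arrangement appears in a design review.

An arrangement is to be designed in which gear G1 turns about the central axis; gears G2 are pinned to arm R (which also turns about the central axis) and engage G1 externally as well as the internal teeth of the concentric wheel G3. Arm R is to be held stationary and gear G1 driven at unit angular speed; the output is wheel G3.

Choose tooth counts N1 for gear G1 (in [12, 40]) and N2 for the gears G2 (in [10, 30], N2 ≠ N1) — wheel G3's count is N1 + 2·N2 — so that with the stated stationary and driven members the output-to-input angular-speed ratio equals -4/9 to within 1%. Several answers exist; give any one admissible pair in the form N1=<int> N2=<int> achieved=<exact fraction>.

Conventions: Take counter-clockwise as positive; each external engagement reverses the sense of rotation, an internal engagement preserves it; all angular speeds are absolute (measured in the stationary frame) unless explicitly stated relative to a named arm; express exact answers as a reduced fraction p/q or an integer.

N1=16 N2=10 achieved=-4/9

topology: planetary set — design target -4/9, arm = carrier (Willis)
Willis with ω_arm = 0: ω_ring/ω_sun = −N1/N3; set equal to -4/9  ⇒  N3/N1 = −1/(-4/9) = 9/4
N3 = N1 + 2·N2  ⇒  N2/N1 = (N3/N1 − 1)/2 = (9/4 − 1)/2 = 5/8
smallest multiple with N1 ≥ 12 and N2 ≥ 10: k = 2  ⇒  N1 = 2·8 = 16, N2 = 2·5 = 10 (N1 ≤ 40, N2 ≤ 30, N2 ≠ N1 ✓), N3 = 16 + 2·10 = 36
check: −N1/N3 with N1 = 16, N3 = 36 gives -4/9; |achieved − target| = 0 ≤ 1/225 ✓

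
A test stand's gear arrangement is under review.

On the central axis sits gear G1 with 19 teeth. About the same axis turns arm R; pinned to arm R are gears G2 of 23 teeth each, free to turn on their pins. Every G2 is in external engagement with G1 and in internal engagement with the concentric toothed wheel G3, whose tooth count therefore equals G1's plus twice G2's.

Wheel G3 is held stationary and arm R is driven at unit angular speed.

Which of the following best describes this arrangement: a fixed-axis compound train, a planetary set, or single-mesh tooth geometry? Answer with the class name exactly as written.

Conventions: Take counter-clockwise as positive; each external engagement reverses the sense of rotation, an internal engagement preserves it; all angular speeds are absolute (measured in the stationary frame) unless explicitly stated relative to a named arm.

planetary set

planetary set (19T centre, 23T on arm, 65T internal) — Willis relation
classification: planetary set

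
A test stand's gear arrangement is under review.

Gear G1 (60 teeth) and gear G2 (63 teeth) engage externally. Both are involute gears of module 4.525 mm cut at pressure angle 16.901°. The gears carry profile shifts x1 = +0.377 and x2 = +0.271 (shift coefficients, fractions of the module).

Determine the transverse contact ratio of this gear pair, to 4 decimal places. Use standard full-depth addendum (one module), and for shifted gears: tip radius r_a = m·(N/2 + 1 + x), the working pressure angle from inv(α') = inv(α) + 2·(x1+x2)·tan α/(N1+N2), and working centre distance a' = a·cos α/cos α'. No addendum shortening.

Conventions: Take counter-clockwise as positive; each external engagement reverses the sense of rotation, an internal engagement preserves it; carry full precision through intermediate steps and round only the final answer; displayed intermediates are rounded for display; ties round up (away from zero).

topology: single-mesh involute geometry — m = 4.525, 60T/63T pair
base radii: r_b1 = 129.886755, r_b2 = 136.381093
tip radii: r_a1 = 141.980925, r_a2 = 148.288775
inv(α') = inv(16.901°) + 2·(+0.377+0.271)·tan α/(60+63) = 0.01206566  ⇒  α' = 18.68043°
a' = a·cos α / cos α' = 278.2875·cos 16.901°/cos 18.68043° = 281.074945
action lengths: √(r_a1²−r_b1²) = 57.341206, √(r_a2²−r_b2²) = 58.221630
base pitch p_b = π·m·cos α = 13.601709
CR = (57.341206 + 58.221630 − 281.074945·sin 18.68043°)/13.601709 = 1.877523
contact ratio ≈ 1.8775

1.8775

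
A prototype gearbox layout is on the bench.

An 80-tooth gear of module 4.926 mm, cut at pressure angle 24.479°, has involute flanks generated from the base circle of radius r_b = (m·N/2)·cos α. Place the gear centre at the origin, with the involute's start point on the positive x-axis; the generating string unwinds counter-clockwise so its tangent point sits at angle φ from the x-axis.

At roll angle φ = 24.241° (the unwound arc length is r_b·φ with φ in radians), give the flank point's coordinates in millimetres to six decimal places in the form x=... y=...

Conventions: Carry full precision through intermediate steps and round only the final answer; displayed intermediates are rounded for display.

x=194.667595 y=4.446501

single-mesh involute tooth geometry (80T wheel at module 4.926)
pitch radius r_p = m·N/2 = 4.926·80/2 = 197.040000
base radius r_b = r_p·cos α = 197.040000·cos 24.479° = 179.328705
roll angle φ = 24.241° = 0.42308526 rad
x = r_b·(cos φ + φ·sin φ) = 194.667595
y = r_b·(sin φ − φ·cos φ) = 4.446501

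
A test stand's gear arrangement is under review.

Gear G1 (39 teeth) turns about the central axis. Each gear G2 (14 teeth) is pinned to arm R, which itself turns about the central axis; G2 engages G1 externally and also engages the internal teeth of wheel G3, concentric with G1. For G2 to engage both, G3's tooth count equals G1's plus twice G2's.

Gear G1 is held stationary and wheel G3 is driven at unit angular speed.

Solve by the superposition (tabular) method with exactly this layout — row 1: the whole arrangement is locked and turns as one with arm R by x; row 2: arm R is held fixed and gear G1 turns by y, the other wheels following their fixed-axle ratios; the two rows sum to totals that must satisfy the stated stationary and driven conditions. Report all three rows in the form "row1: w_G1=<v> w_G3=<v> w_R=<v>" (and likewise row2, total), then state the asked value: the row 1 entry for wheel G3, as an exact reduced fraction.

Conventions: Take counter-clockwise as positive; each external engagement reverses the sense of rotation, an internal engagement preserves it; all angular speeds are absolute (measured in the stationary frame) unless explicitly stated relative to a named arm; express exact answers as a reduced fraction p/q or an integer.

row1: w_G1=67/106 w_G3=67/106 w_R=67/106
row2: w_G1=-67/106 w_G3=39/106 w_R=0
total: w_G1=0 w_G3=1 w_R=67/106
asked value: 67/106

planetary set (39T centre, 14T on arm, 67T internal) — Willis relation
row 1: whole set turns with the arm by x
superposition row 2 [arm held]: sun y, ring −(39/67)·y, arm 0
boundary: total ω_sun = x + y = 0 and total ω_ring = x − (39/67)·y = 1  ⇒  y = -67/106, x = 67/106
row 2 ring = −(39/67)·(-67/106) = 39/106
totals (row 1 + row 2): sun 67/106 + (-67/106) = 0, ring 67/106 + 39/106 = 1, arm 67/106 + 0 = 67/106
asked cell (row1, ring) = 67/106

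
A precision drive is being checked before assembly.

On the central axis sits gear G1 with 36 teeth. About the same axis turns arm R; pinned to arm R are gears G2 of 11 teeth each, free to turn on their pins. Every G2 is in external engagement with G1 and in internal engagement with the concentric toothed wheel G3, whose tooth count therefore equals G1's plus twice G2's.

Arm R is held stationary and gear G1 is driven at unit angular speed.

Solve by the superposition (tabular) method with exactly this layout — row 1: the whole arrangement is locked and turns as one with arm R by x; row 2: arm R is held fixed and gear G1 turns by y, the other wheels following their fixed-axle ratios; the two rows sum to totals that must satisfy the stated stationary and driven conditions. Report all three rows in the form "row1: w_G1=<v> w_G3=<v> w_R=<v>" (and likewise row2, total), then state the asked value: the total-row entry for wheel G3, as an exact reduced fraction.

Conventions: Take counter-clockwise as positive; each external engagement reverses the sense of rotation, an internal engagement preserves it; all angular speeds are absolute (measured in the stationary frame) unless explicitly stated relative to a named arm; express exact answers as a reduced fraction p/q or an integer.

planetary set (36T centre, 11T on arm, 58T internal) — Willis relation
row 1 — lock + rotate with arm: ω_sun = ω_ring = ω_arm = x
superposition row 2 [arm held]: sun y, ring −(36/58)·y, arm 0
boundary: total ω_arm = x = 0 and total ω_sun = x + y = 1  ⇒  y = 1, x = 0
row 2 ring = −(36/58)·1 = -18/29
totals (row 1 + row 2): sun 0 + 1 = 1, ring 0 + (-18/29) = -18/29, arm 0 + 0 = 0
asked cell (total, ring) = -18/29

row1: w_G1=0 w_G3=0 w_R=0
row2: w_G1=1 w_G3=-18/29 w_R=0
total: w_G1=1 w_G3=-18/29 w_R=0
asked value: -18/29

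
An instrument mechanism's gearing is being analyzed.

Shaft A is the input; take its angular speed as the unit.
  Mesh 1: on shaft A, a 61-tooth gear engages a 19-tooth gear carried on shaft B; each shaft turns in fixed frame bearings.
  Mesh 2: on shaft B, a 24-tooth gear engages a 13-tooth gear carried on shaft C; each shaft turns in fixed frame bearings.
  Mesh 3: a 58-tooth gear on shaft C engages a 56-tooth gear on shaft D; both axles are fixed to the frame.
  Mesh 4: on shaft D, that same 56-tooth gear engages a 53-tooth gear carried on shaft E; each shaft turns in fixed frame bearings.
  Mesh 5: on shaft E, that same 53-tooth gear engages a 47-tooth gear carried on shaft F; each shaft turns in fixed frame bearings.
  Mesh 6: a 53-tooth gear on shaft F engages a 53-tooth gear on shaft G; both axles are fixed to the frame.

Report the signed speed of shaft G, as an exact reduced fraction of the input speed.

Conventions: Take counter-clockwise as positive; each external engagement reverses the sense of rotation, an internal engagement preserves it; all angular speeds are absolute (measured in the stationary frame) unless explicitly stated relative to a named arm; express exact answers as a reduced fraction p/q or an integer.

6-mesh fixed-axis compound train (all bearings frame-fixed)
mesh 1 [61T→19T]: |ω|/ω_in = 1×61/19 = 61/19, sense flips to −
mesh 2 [24T→13T]: |ω|/ω_in = (61/19)×24/13 = 1464/247, sense flips to +
mesh 3 [58T→56T]: |ω|/ω_in = (1464/247)×58/56 = 10614/1729, sense flips to −
mesh 4 [56T→53T]: |ω|/ω_in = (10614/1729)×56/53 = 84912/13091, sense flips to +
mesh 5 [53T→47T]: |ω|/ω_in = (84912/13091)×53/47 = 84912/11609, sense flips to −
mesh 6 [53T→53T]: |ω|/ω_in = (84912/11609)×53/53 = 84912/11609, sense flips to +
signed output speed (× input speed) = 84912/11609

84912/11609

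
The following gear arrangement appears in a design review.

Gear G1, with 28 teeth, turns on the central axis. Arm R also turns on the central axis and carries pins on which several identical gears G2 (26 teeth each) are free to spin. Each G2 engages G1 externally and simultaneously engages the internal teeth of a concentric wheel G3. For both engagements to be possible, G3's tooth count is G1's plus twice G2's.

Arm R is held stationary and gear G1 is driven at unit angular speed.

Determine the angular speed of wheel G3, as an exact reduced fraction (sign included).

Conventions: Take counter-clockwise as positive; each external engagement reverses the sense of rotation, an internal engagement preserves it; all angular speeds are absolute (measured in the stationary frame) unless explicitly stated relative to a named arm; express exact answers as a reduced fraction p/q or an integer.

-7/20

planetary set (28T centre, 26T on arm, 80T internal) — Willis relation
ring teeth: 28 + 2·26 = 80
28(ω_sun−ω_arm) = −80(ω_ring−ω_arm),  ω_arm = 0, ω_sun = 1
ω_ring = 0 − (28/80)(1−0) = -7/20
exact speed ratio = -7/20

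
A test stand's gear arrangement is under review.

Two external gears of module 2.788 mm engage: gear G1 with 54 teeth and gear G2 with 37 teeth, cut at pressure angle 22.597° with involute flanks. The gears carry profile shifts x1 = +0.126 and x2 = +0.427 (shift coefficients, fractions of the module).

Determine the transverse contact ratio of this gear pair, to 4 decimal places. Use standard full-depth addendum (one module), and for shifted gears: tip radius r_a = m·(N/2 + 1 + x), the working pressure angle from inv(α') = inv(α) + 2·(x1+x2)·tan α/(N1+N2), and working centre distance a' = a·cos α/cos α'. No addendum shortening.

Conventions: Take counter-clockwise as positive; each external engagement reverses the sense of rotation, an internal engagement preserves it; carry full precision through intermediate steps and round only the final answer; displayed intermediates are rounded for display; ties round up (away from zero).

topology: single-mesh involute geometry — m = 2.788, 54T/37T pair
base radii: r_b1 = 69.497087, r_b2 = 47.618374
tip radii: r_a1 = 78.415288, r_a2 = 55.556476
inv(α') = inv(22.597°) + 2·(+0.126+0.427)·tan α/(54+37) = 0.02686475  ⇒  α' = 24.14785°
a' = a·cos α / cos α' = 126.8540·cos 22.597°/cos 24.14785° = 128.346718
action lengths: √(r_a1²−r_b1²) = 36.319586, √(r_a2²−r_b2²) = 28.618394
base pitch p_b = π·m·cos α = 8.086353
CR = (36.319586 + 28.618394 − 128.346718·sin 24.14785°)/8.086353 = 1.537439
contact ratio ≈ 1.5374

1.5374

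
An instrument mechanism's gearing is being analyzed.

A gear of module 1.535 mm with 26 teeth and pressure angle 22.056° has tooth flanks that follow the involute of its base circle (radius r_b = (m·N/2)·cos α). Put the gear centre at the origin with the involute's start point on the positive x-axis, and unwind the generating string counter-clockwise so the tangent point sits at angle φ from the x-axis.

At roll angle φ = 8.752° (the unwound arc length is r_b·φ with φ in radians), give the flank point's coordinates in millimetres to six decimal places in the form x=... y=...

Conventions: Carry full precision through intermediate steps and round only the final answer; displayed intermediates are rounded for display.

x=18.709149 y=0.021921

recognized (one wheel, involute flank): single-mesh tooth geometry, m = 1.535, N = 26
pitch radius r_p = m·N/2 = 1.535·26/2 = 19.955000
base radius r_b = r_p·cos α = 19.955000·cos 22.056° = 18.494639
roll angle φ = 8.752° = 0.15275122 rad
x = r_b·(cos φ + φ·sin φ) = 18.709149
y = r_b·(sin φ − φ·cos φ) = 0.021921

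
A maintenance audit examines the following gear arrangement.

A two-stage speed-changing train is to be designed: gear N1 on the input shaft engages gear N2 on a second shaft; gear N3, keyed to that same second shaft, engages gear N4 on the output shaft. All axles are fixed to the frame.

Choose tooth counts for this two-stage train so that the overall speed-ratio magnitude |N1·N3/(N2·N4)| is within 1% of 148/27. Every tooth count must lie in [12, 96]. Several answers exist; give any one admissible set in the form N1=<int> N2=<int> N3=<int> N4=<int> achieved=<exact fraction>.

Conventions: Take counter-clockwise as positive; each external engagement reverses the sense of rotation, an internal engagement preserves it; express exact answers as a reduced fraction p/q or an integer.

N1=16 N2=12 N3=74 N4=18 achieved=148/27

class = fixed-axis compound train [2-stage, 148/27 wanted]
target = 148/27 in lowest terms: an exact hit needs N1·N3 = k·148 and N2·N4 = k·27 for one integer k, every count in [12, 96]; additionally prefer no 1:1 stage (N1 ≠ N2, N3 ≠ N4)
k = 1…7: no 1:1-free in-range split of k·148 and k·27 into factor pairs; take k = 8
k = 8: N1·N3 = 1184 = 16·74, N2·N4 = 216 = 12·18
achieved = 16·74/(12·18) = 148/27; |achieved − target| = 0 ≤ 37/675 ✓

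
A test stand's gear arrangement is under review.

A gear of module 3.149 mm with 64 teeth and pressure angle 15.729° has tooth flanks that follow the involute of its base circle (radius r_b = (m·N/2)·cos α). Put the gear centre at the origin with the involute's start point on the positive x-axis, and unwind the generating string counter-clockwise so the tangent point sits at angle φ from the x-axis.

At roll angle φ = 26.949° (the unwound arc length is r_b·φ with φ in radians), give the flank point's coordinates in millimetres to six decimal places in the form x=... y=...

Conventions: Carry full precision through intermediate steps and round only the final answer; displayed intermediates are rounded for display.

recognized (one wheel, involute flank): single-mesh tooth geometry, m = 3.149, N = 64
pitch radius r_p = m·N/2 = 3.149·64/2 = 100.768000
base radius r_b = r_p·cos α = 100.768000·cos 15.729° = 96.994708
roll angle φ = 26.949° = 0.47034878 rad
x = r_b·(cos φ + φ·sin φ) = 107.137545
y = r_b·(sin φ − φ·cos φ) = 3.290398

x=107.137545 y=3.290398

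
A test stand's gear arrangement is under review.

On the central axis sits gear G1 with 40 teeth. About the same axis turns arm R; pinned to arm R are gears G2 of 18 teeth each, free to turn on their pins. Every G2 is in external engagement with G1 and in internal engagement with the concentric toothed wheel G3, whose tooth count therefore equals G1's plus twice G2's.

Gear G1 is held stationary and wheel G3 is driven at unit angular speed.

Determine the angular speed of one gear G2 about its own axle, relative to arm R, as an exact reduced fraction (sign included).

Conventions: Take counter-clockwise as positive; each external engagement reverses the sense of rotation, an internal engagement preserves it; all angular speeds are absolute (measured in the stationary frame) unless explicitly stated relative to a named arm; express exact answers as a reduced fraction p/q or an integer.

380/261

class = planetary set [G3 = 40+2·18 = 76; Willis about the carrier]
ring teeth: 40 + 2·18 = 76
40(ω_sun−ω_arm) = −76(ω_ring−ω_arm),  ω_sun = 0, ω_ring = 1
40(0−ω_arm) = −76(1−ω_arm)  ⇒  116·ω_arm = 76  ⇒  ω_arm = 19/29
sun–planet mesh: 40·(0−19/29) = −18·(ω_p−ω_arm)  ⇒  ω_p−ω_arm = 380/261
exact speed ratio = 380/261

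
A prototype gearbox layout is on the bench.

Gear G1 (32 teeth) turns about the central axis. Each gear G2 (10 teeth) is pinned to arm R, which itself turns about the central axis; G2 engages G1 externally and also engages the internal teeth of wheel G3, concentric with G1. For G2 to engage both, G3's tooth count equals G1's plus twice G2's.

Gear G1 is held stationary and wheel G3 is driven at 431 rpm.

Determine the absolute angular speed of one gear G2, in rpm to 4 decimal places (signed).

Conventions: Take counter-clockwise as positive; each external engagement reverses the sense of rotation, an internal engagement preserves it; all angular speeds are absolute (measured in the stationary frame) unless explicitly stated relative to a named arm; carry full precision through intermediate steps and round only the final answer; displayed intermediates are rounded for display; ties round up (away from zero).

planetary set (32T centre, 10T on arm, 52T internal) — Willis relation
normalise by the input: solve with ω_ring = 1, then scale by 431 rpm
ring teeth: 32 + 2·10 = 52
32(ω_sun−ω_arm) = −52(ω_ring−ω_arm),  ω_sun = 0, ω_ring = 1
32(0−ω_arm) = −52(1−ω_arm)  ⇒  84·ω_arm = 52  ⇒  ω_arm = 13/21
sun–planet mesh: 32·(0−13/21) = −10·(ω_p−ω_arm)  ⇒  ω_p−ω_arm = 208/105
ω_p = 13/21 + 208/105 = 13/5
scale: ω_p = 13/5 × 431 rpm = +1120.6000 rpm

+1120.6000 rpm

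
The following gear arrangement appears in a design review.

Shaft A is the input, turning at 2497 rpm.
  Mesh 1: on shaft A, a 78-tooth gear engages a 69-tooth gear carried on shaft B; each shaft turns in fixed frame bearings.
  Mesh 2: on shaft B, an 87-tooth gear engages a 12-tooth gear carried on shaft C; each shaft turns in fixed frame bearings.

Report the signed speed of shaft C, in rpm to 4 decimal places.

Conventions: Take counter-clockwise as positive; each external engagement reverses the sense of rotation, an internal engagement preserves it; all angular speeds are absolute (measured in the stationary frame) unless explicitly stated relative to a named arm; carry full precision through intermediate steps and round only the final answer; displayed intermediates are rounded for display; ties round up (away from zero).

+20464.5435 rpm

topology: fixed-axis compound train — 2 meshes, A→C
mesh 1 [78T→69T]: ω = 2497.0000×78/69 = 2822.6957 rpm, sense flips to −
mesh 2 [87T→12T]: ω = 2822.6957×87/12 = 20464.5435 rpm, sense flips to +
signed output speed = +20464.5435 rpm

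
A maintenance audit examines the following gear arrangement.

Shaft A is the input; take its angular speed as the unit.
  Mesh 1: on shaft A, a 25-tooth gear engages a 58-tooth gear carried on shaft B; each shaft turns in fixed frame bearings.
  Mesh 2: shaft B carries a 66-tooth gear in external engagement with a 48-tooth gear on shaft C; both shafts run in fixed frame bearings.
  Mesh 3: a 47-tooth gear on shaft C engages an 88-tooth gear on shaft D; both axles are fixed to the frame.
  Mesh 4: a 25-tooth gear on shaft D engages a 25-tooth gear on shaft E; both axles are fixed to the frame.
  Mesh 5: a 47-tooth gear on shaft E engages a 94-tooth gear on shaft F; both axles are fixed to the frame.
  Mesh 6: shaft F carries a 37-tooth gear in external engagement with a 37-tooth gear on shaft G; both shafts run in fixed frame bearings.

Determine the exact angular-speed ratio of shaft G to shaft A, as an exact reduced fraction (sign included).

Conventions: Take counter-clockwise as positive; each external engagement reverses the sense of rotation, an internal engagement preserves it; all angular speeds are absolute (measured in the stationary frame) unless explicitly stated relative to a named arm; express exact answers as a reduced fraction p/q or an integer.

class = fixed-axis compound train [6 meshes; 6 ratios multiply, 6 sense flips]
mesh 1 [25T→58T]: running ratio 25/58, sense −
mesh 2 [66T→48T]: running ratio 275/464, sense +
mesh 3 [47T→88T]: running ratio 1175/3712, sense −
mesh 4 [25T→25T]: running ratio 1175/3712, sense +
mesh 5 [47T→94T]: running ratio 1175/7424, sense −
mesh 6 [37T→37T]: running ratio 1175/7424, sense +
ω_out/ω_in = 1175/7424

1175/7424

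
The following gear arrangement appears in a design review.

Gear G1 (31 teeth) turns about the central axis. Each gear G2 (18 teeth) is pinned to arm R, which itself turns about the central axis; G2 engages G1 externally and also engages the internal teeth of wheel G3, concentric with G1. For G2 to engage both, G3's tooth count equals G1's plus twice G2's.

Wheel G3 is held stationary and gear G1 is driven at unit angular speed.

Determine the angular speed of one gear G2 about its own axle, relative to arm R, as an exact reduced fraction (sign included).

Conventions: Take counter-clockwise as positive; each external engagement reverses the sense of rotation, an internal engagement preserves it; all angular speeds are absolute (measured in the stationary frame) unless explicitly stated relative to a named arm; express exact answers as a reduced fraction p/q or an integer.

-2077/1764

recognized (axles ride arm R): planetary set, 31/18/67 teeth
ring teeth: 31 + 2·18 = 67
31(ω_sun−ω_arm) = −67(ω_ring−ω_arm),  ω_ring = 0, ω_sun = 1
31(1−ω_arm) = −67(0−ω_arm)  ⇒  98·ω_arm = 31  ⇒  ω_arm = 31/98
sun–planet mesh: 31·(1−31/98) = −18·(ω_p−ω_arm)  ⇒  ω_p−ω_arm = -2077/1764
exact speed ratio = -2077/1764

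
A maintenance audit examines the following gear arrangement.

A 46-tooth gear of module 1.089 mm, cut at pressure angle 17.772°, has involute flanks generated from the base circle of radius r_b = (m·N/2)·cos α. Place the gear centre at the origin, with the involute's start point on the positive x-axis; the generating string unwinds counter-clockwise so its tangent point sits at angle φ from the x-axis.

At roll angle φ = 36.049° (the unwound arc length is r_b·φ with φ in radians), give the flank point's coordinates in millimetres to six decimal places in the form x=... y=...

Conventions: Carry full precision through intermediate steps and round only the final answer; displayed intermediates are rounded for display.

class = single-mesh tooth geometry [base-circle involute, m = 1.089, 46T]
pitch radius r_p = m·N/2 = 1.089·46/2 = 25.047000
base radius r_b = r_p·cos α = 25.047000·cos 17.772° = 23.851724
roll angle φ = 36.049° = 0.62917374 rad
x = r_b·(cos φ + φ·sin φ) = 28.115655
y = r_b·(sin φ − φ·cos φ) = 1.902917

x=28.115655 y=1.902917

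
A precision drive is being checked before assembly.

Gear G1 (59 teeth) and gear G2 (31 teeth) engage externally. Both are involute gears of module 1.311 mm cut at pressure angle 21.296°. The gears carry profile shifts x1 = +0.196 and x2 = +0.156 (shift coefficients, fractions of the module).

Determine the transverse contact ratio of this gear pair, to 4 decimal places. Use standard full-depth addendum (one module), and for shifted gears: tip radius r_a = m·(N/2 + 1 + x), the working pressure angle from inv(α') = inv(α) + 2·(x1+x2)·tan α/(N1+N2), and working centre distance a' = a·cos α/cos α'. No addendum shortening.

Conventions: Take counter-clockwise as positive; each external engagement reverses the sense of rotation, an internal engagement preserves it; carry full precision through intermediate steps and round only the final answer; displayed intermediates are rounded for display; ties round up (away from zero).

single-mesh involute tooth geometry (59T engaging 31T at module 1.311)
base radii: r_b1 = 36.033673, r_b2 = 18.932947
tip radii: r_a1 = 40.242456, r_a2 = 21.836016
inv(α') = inv(21.296°) + 2·(+0.196+0.156)·tan α/(59+31) = 0.02116710  ⇒  α' = 22.38332°
a' = a·cos α / cos α' = 58.9950·cos 21.296°/cos 22.38332° = 59.445421
action lengths: √(r_a1²−r_b1²) = 17.917301, √(r_a2²−r_b2²) = 10.879114
base pitch p_b = π·m·cos α = 3.837394
CR = (17.917301 + 10.879114 − 59.445421·sin 22.38332°)/3.837394 = 1.605132
contact ratio ≈ 1.6051

1.6051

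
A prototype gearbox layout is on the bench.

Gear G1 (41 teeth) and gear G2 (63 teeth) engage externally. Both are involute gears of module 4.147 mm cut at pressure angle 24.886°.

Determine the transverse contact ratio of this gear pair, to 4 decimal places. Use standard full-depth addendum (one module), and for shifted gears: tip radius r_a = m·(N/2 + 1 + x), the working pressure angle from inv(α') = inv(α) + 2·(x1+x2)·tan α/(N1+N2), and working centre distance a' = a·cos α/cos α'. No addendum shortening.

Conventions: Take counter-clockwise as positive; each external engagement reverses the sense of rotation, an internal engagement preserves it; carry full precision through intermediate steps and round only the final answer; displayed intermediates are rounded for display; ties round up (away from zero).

single-mesh involute tooth geometry (41T engaging 63T at module 4.147)
base radii: r_b1 = 77.119730, r_b2 = 118.501049
tip radii: r_a1 = 89.160500, r_a2 = 134.777500
no profile shift: α' = α, a' = a
action lengths: √(r_a1²−r_b1²) = 44.745301, √(r_a2²−r_b2²) = 64.206510
base pitch p_b = π·m·cos α = 11.818477
CR = (44.745301 + 64.206510 − 215.644000·sin 24.88600°)/11.818477 = 1.540449
contact ratio ≈ 1.5404

1.5404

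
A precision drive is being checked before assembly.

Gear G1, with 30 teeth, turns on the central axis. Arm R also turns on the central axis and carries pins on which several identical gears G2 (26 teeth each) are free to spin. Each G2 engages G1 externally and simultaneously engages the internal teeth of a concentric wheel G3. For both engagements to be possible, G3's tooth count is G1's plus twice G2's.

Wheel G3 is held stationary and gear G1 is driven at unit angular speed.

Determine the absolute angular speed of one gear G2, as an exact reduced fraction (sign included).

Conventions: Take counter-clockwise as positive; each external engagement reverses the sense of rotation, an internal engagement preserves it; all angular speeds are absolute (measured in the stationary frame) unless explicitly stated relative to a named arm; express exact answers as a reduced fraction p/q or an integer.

-15/26

class = planetary set [G3 = 30+2·26 = 82; Willis about the carrier]
ring teeth: 30 + 2·26 = 82
30(ω_sun−ω_arm) = −82(ω_ring−ω_arm),  ω_ring = 0, ω_sun = 1
30(1−ω_arm) = −82(0−ω_arm)  ⇒  112·ω_arm = 30  ⇒  ω_arm = 15/56
sun–planet mesh: 30·(1−15/56) = −26·(ω_p−ω_arm)  ⇒  ω_p−ω_arm = -615/728
ω_p = 15/56 − 615/728 = -15/26
exact speed ratio = -15/26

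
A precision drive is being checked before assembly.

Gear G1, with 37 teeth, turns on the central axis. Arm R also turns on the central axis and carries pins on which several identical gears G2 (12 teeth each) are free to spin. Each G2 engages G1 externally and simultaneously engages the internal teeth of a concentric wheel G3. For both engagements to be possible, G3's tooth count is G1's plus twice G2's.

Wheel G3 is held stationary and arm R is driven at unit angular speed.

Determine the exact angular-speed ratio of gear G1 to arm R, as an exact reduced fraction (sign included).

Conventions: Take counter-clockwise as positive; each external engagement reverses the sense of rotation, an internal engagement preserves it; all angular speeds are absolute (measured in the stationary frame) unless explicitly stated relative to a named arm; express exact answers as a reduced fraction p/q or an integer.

planetary set (37T centre, 12T on arm, 61T internal) — Willis relation
ring teeth: 37 + 2·12 = 61
37(ω_sun−ω_arm) = −61(ω_ring−ω_arm),  ω_ring = 0, ω_arm = 1
ω_sun = 1 − (61/37)(0−1) = 98/37
ω_out/ω_in = 98/37

98/37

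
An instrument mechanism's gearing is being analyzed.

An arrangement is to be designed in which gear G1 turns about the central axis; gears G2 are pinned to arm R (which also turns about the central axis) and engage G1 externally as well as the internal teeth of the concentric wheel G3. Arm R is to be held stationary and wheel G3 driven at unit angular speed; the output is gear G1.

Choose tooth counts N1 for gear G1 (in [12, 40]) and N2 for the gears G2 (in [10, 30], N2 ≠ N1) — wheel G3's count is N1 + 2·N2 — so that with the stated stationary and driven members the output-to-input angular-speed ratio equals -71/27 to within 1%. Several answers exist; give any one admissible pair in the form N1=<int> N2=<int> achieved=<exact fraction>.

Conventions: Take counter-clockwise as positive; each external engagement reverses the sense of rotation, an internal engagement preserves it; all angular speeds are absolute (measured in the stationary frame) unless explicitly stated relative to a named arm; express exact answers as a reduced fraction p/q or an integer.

N1=27 N2=22 achieved=-71/27

topology: planetary set — design target -71/27, arm = carrier (Willis)
Willis with ω_arm = 0: ω_sun/ω_ring = −N3/N1; set equal to -71/27  ⇒  N3/N1 = −(-71/27) = 71/27
N3 = N1 + 2·N2  ⇒  N2/N1 = (N3/N1 − 1)/2 = (71/27 − 1)/2 = 22/27
smallest multiple with N1 ≥ 12 and N2 ≥ 10: k = 1  ⇒  N1 = 1·27 = 27, N2 = 1·22 = 22 (N1 ≤ 40, N2 ≤ 30, N2 ≠ N1 ✓), N3 = 27 + 2·22 = 71
check: −N3/N1 with N1 = 27, N3 = 71 gives -71/27; |achieved − target| = 0 ≤ 71/2700 ✓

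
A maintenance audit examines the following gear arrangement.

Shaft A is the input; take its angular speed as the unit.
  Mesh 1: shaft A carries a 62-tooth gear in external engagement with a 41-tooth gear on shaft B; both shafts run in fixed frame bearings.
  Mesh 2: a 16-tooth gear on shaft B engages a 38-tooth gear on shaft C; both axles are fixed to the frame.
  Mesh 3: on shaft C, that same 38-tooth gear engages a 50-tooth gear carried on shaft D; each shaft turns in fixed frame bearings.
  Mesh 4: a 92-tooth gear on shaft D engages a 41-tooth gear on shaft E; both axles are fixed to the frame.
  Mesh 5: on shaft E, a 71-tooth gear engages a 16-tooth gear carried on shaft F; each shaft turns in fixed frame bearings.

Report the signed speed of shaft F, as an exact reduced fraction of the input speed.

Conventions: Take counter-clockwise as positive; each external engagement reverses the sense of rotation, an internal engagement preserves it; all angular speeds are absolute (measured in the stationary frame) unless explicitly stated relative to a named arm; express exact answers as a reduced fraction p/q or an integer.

-202492/42025

5-mesh fixed-axis compound train (all bearings frame-fixed)
mesh 1 [62T→41T]: |ω|/ω_in = 1×62/41 = 62/41, sense flips to −
mesh 2 [16T→38T]: |ω|/ω_in = (62/41)×16/38 = 496/779, sense flips to +
mesh 3 [38T→50T]: |ω|/ω_in = (496/779)×38/50 = 496/1025, sense flips to −
mesh 4 [92T→41T]: |ω|/ω_in = (496/1025)×92/41 = 45632/42025, sense flips to +
mesh 5 [71T→16T]: |ω|/ω_in = (45632/42025)×71/16 = 202492/42025, sense flips to −
signed output speed (× input speed) = -202492/42025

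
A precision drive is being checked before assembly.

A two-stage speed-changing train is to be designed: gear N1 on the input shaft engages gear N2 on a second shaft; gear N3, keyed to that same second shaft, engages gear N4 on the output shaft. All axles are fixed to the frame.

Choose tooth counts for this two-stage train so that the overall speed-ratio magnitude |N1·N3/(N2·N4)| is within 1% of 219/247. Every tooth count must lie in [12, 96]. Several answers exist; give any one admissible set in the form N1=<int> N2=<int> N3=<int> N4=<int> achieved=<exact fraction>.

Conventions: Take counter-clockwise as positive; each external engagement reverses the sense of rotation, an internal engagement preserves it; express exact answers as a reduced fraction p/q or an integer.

N1=12 N2=13 N3=73 N4=76 achieved=219/247

design class (target 219/247): fixed-axis compound train
target = 219/247 in lowest terms: an exact hit needs N1·N3 = k·219 and N2·N4 = k·247 for one integer k, every count in [12, 96]; additionally prefer no 1:1 stage (N1 ≠ N2, N3 ≠ N4)
k = 1…3: no 1:1-free in-range split of k·219 and k·247 into factor pairs; take k = 4
k = 4: N1·N3 = 876 = 12·73, N2·N4 = 988 = 13·76
achieved = 12·73/(13·76) = 219/247; |achieved − target| = 0 ≤ 219/24700 ✓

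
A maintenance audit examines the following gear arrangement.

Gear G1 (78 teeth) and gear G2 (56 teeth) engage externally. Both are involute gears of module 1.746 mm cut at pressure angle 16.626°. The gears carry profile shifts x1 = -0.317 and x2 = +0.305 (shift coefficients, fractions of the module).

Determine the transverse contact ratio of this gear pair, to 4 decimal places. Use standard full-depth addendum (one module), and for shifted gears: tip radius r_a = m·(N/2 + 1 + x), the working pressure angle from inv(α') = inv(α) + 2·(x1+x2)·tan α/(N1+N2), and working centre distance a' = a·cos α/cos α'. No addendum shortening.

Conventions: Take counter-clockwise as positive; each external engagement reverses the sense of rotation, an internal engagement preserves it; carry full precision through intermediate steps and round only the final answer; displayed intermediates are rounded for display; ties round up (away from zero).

1.9970

recognized (one external pair, fixed centres): single-mesh tooth geometry, m = 1.746, N1 = 78, N2 = 56
base radii: r_b1 = 65.247183, r_b2 = 46.844131
tip radii: r_a1 = 69.286518, r_a2 = 51.166530
inv(α') = inv(16.626°) + 2·(-0.317+0.305)·tan α/(78+56) = 0.00837521  ⇒  α' = 16.59156°
a' = a·cos α / cos α' = 116.9820·cos 16.626°/cos 16.59156° = 116.961027
action lengths: √(r_a1²−r_b1²) = 23.311514, √(r_a2²−r_b2²) = 20.582545
base pitch p_b = π·m·cos α = 5.255899
CR = (23.311514 + 20.582545 − 116.961027·sin 16.59156°)/5.255899 = 1.997026
contact ratio ≈ 1.9970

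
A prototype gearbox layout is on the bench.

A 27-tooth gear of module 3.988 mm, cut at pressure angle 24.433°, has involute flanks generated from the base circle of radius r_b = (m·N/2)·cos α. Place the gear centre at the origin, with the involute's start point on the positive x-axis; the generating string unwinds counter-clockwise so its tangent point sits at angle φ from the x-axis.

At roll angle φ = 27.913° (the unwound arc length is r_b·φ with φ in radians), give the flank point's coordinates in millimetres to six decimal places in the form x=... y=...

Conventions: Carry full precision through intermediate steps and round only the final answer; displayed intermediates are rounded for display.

topology: single-mesh involute geometry — m = 3.988, N = 27
pitch radius r_p = m·N/2 = 3.988·27/2 = 53.838000
base radius r_b = r_p·cos α = 53.838000·cos 24.433° = 49.016569
roll angle φ = 27.913° = 0.48717375 rad
x = r_b·(cos φ + φ·sin φ) = 54.492712
y = r_b·(sin φ − φ·cos φ) = 1.844721

x=54.492712 y=1.844721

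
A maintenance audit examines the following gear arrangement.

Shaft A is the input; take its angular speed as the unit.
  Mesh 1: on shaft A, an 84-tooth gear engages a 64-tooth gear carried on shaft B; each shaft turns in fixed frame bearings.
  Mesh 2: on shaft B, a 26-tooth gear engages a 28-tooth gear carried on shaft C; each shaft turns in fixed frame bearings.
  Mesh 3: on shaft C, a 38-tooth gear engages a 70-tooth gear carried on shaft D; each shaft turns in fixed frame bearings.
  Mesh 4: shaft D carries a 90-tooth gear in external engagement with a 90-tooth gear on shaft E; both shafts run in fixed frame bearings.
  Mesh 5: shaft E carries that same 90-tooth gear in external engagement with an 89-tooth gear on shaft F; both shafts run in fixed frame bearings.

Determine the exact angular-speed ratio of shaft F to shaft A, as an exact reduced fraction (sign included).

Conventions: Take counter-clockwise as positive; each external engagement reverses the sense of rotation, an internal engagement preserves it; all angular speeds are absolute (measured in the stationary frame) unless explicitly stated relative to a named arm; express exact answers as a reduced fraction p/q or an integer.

-6669/9968

class = fixed-axis compound train [5 meshes; 5 ratios multiply, 5 sense flips]
mesh 1 [84T→64T]: running ratio 21/16, sense −
mesh 2 [26T→28T]: running ratio 39/32, sense +
mesh 3 [38T→70T]: running ratio 741/1120, sense −
mesh 4 [90T→90T]: running ratio 741/1120, sense +
mesh 5 [90T→89T]: running ratio 6669/9968, sense −
ω_out/ω_in = -6669/9968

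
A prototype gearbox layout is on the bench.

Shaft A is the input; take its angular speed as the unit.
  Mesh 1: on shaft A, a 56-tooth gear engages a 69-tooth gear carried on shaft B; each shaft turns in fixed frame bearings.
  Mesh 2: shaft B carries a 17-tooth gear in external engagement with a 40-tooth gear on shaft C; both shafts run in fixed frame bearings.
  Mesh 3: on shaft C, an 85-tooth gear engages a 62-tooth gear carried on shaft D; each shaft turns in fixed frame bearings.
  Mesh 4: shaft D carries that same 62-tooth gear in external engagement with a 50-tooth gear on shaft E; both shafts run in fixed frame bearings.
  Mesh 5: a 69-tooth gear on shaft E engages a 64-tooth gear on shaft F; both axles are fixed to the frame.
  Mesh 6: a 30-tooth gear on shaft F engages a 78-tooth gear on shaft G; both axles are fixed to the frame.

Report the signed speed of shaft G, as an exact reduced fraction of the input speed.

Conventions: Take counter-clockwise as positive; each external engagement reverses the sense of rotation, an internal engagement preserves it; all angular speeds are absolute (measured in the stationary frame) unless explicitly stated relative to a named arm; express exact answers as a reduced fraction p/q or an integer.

6-mesh fixed-axis compound train (all bearings frame-fixed)
mesh 1 [56T→69T]: |ω|/ω_in = 1×56/69 = 56/69, sense flips to −
mesh 2 [17T→40T]: |ω|/ω_in = (56/69)×17/40 = 119/345, sense flips to +
mesh 3 [85T→62T]: |ω|/ω_in = (119/345)×85/62 = 2023/4278, sense flips to −
mesh 4 [62T→50T]: |ω|/ω_in = (2023/4278)×62/50 = 2023/3450, sense flips to +
mesh 5 [69T→64T]: |ω|/ω_in = (2023/3450)×69/64 = 2023/3200, sense flips to −
mesh 6 [30T→78T]: |ω|/ω_in = (2023/3200)×30/78 = 2023/8320, sense flips to +
signed output speed (× input speed) = 2023/8320

2023/8320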